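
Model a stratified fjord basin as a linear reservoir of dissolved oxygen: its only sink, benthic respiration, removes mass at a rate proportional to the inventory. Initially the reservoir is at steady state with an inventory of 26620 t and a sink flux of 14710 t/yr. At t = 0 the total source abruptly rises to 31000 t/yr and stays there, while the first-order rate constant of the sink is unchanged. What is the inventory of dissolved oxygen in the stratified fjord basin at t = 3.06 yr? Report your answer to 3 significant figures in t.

τ = M₀/F₀ = 26620/14710 = 1.810 yr; rate constant k = 1/τ.
New steady state M_∞ = F₁/k = F₁·τ = 31000 × 1.810 = 56099 t.
M(t) = M_∞ + (M₀ − M_∞)·e^(−t/τ); t/τ = 3.06/1.810 = 1.691, so e^(−t/τ) = 0.1843.
M(t) = 56099 − 29480 × 0.1843 = 50665 t.

50700 t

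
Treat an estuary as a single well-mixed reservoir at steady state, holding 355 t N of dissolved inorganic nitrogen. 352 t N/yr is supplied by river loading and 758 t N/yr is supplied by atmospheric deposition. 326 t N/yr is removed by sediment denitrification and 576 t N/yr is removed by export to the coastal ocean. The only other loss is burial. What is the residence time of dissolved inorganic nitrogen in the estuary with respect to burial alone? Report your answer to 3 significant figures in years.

At steady state ΣF_in = ΣF_out.
ΣF_in = 352 + 758 = 1110.0 t N/yr.
Burial flux = ΣF_in − (326 + 576) = 1110.0 − 902.0 = 208.0 t N/yr.
τ = M / F = 355 / 208.0 = 1.707 yr.

1.71 yr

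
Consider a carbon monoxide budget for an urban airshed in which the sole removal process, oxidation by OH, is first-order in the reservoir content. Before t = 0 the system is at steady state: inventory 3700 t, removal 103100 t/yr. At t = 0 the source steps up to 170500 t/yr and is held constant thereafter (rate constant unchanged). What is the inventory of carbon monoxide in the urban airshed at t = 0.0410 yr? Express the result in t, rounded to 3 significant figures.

Residence time τ = M₀/F₀ = 0.03589 yr. The eventual steady state is M_∞ = M₀·(F₁/F₀) = 3700 × 170500/103100 = 6118.8 t.
The anomaly ΔM(t) = M(t) − M_∞ decays as ΔM₀·e^(−t/τ) with ΔM₀ = 3700 − 6118.8 = −2419 t.
At t = 0.0410 yr, e^(−t/τ) = e^(−1.142) = 0.3190, so ΔM = −771.7 t and M = 6118.8 − 771.7 = 5347.1 t.

5350 t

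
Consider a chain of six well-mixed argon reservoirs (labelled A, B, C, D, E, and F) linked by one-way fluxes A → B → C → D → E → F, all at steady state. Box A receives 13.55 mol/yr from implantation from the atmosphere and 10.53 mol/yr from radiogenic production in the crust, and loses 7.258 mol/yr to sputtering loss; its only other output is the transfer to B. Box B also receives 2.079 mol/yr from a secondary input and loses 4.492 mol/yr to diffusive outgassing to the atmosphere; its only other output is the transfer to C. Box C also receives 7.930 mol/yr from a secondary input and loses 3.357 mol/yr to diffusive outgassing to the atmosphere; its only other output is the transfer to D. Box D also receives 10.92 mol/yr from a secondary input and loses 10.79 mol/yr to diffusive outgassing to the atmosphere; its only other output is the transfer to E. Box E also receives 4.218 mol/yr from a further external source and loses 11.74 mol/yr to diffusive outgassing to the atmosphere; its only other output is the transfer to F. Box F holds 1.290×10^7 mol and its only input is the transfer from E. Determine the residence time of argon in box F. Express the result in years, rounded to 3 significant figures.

1.11×10^6 yr

Box A: F(A→B) = (13.55 + 10.53) − 7.258 = 16.822 mol/yr.
Box B: F(B→C) = (16.822 + 2.079) − 4.492 = 14.409 mol/yr.
Box C: F(C→D) = (14.409 + 7.930) − 3.357 = 18.982 mol/yr.
Box D: F(D→E) = (18.982 + 10.92) − 10.79 = 19.112 mol/yr.
Box E: F(E→F) = (19.112 + 4.218) − 11.74 = 11.590 mol/yr.
Box F throughput = its input = 11.590 mol/yr; τ = 1.290×10^7 / 11.590 = 1.113×10^6 yr.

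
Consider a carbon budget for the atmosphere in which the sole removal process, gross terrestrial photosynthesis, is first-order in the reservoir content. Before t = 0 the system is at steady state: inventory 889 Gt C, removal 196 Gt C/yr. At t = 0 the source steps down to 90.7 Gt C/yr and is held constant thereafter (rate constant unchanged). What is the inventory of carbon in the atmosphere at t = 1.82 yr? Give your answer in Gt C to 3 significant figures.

Residence time τ = M₀/F₀ = 4.536 yr. The eventual steady state is M_∞ = M₀·(F₁/F₀) = 889 × 90.7/196 = 411.39 Gt C.
The anomaly ΔM(t) = M(t) − M_∞ decays as ΔM₀·e^(−t/τ) with ΔM₀ = 889 − 411.39 = 477.6 Gt C.
At t = 1.82 yr, e^(−t/τ) = e^(−0.4013) = 0.6695, so ΔM = 319.7 Gt C and M = 411.39 + 319.7 = 731.14 Gt C.

731 Gt C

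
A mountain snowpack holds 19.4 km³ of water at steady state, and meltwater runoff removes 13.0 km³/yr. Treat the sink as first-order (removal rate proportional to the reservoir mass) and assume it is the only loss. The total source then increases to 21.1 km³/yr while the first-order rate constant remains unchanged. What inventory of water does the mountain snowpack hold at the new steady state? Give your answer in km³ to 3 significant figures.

31.5 km³

Rate constant k = F/M = 13.0 / 19.4 = 0.6701 yr⁻¹.
At the new steady state, source = k·M_new ⇒ M_new = 21.1 / 0.6701 = 31.49 km³.
(Equivalently M_new = M × F_new/F_old = 19.4 × 21.1/13.0.)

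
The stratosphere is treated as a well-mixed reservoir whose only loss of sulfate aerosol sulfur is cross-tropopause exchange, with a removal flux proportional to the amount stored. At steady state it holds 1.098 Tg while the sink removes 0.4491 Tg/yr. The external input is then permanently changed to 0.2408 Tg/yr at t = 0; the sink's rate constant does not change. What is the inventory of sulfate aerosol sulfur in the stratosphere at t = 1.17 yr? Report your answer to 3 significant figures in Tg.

0.904 Tg

The sink rate constant is k = F₀/M₀ = 0.4491/1.098 = 0.4090 yr⁻¹.
Solving dM/dt = F₁ − kM with M(0) = M₀ gives M(t) = F₁/k + (M₀ − F₁/k)·e^(−kt).
F₁/k = 0.2408/0.4090 = 0.58873 Tg; kt = 0.4090 × 1.17 = 0.4785, e^(−kt) = 0.6197.
M(1.17) = 0.58873 + (1.098 − 0.58873) × 0.6197 = 0.58873 + 0.3156 = 0.90432 Tg.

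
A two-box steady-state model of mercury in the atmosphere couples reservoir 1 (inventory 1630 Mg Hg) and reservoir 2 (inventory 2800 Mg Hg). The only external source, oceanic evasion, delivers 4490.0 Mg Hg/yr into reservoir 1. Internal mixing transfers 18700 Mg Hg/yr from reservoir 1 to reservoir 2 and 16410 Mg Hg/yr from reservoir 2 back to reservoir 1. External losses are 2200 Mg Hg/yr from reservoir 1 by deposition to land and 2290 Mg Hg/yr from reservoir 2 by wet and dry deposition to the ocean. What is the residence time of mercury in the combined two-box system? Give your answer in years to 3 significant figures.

For the system as a whole, the A↔B exchange is internal and contributes nothing to the throughput; only the external sinks remove mass.
M_total = 1630 + 2800 = 4430.0 Mg Hg.
ΣF_external_out = 2200 + 2290 = 4490.0 Mg Hg/yr.
τ = M_total / ΣF_ext = 4430.0 / 4490.0 = 0.9866 yr.

0.987 yr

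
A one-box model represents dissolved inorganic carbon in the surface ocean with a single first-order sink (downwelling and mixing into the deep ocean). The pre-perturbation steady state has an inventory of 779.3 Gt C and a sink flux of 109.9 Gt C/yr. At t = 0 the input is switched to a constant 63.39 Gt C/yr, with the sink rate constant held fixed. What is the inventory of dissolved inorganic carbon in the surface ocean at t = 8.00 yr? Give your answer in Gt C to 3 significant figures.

556 Gt C

τ = M₀/F₀ = 779.3/109.9 = 7.091 yr; rate constant k = 1/τ.
New steady state M_∞ = F₁/k = F₁·τ = 63.39 × 7.091 = 449.50 Gt C.
M(t) = M_∞ + (M₀ − M_∞)·e^(−t/τ); t/τ = 8.00/7.091 = 1.128, so e^(−t/τ) = 0.3236.
M(t) = 449.50 + 329.8 × 0.3236 = 556.23 Gt C.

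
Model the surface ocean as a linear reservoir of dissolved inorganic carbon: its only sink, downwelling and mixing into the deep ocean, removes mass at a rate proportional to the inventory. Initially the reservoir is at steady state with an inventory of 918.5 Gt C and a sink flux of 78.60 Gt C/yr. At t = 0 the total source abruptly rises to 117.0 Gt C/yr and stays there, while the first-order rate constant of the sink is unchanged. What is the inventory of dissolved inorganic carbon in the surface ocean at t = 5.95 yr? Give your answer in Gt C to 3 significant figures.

1100 Gt C

Residence time τ = M₀/F₀ = 11.69 yr. The eventual steady state is M_∞ = M₀·(F₁/F₀) = 918.5 × 117.0/78.60 = 1367.2 Gt C.
The anomaly ΔM(t) = M(t) − M_∞ decays as ΔM₀·e^(−t/τ) with ΔM₀ = 918.5 − 1367.2 = −448.7 Gt C.
At t = 5.95 yr, e^(−t/τ) = e^(−0.5092) = 0.6010, so ΔM = −269.7 Gt C and M = 1367.2 − 269.7 = 1097.5 Gt C.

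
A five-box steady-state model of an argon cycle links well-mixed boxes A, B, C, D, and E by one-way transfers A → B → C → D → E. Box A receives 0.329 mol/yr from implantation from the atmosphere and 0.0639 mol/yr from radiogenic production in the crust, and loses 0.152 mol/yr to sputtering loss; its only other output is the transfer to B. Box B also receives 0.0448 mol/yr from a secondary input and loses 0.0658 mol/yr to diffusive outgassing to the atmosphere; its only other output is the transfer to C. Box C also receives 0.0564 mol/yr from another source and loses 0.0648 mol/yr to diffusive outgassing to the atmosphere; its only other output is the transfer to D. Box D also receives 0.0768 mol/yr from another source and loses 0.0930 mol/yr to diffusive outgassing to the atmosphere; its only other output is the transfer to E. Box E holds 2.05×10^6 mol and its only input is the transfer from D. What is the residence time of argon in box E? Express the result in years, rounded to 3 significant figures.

Box A: F(A→B) = (0.329 + 0.0639) − 0.152 = 0.24090 mol/yr.
Box B: F(B→C) = (0.24090 + 0.0448) − 0.0658 = 0.21990 mol/yr.
Box C: F(C→D) = (0.21990 + 0.0564) − 0.0648 = 0.21150 mol/yr.
Box D: F(D→E) = (0.21150 + 0.0768) − 0.0930 = 0.19530 mol/yr.
Box E throughput = its input = 0.19530 mol/yr; τ = 2.05×10^6 / 0.19530 = 1.050×10^7 yr.

1.05×10^7 yr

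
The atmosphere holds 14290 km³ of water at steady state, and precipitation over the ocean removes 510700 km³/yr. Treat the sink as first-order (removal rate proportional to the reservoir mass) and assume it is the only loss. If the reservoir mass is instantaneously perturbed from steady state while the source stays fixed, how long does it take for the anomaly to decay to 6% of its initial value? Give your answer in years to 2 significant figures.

For a linear reservoir the anomaly decays as exp(−t/τ) with τ = M/F = 14290/510700 = 0.02798 yr.
exp(−t/τ) = 0.06 ⇒ t = −τ ln(0.06) = 0.02798 × 2.813 = 0.07872 yr.

0.079 yr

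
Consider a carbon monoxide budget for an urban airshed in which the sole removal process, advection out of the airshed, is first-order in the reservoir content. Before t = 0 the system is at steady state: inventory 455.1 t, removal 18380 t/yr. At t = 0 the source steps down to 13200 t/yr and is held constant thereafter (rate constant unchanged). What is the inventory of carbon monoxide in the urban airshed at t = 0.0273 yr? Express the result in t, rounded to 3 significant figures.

The sink rate constant is k = F₀/M₀ = 18380/455.1 = 40.39 yr⁻¹.
Solving dM/dt = F₁ − kM with M(0) = M₀ gives M(t) = F₁/k + (M₀ − F₁/k)·e^(−kt).
F₁/k = 13200/40.39 = 326.84 t; kt = 40.39 × 0.0273 = 1.103, e^(−kt) = 0.3320.
M(0.0273) = 326.84 + (455.1 − 326.84) × 0.3320 = 326.84 + 42.58 = 369.43 t.

369 t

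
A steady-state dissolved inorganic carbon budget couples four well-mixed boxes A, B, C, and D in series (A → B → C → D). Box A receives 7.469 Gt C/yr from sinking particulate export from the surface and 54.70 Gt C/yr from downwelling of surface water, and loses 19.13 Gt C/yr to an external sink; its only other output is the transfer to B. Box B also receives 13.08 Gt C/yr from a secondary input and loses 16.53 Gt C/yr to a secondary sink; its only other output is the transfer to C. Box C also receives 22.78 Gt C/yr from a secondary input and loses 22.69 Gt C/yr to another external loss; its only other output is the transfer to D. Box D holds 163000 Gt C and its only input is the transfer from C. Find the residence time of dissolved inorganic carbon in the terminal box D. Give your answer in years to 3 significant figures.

Box A: F(A→B) = (7.469 + 54.70) − 19.13 = 43.039 Gt C/yr.
Box B: F(B→C) = (43.039 + 13.08) − 16.53 = 39.589 Gt C/yr.
Box C: F(C→D) = (39.589 + 22.78) − 22.69 = 39.679 Gt C/yr.
Box D throughput = its input = 39.679 Gt C/yr; τ = 163000 / 39.679 = 4108 yr.

4110 yr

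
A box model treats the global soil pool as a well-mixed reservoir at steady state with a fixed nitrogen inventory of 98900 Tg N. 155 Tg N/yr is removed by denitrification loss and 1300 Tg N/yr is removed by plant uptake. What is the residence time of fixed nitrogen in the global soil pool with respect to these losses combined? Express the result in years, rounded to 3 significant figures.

68.0 yr

Total removal = 155.0 + 1300 = 1455.0 Tg N/yr.
τ = M / ΣF_out = 98900 / 1455.0 = 67.97 yr.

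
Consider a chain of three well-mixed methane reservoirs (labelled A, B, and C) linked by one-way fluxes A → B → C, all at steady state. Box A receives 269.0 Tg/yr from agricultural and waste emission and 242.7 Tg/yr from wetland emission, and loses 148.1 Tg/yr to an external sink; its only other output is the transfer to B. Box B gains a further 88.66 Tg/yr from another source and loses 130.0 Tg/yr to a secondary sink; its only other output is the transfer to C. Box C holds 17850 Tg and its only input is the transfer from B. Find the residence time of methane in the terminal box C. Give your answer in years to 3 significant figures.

55.4 yr

Box A: F(A→B) = (269.0 + 242.7) − 148.1 = 363.60 Tg/yr.
Box B: F(B→C) = (363.60 + 88.66) − 130.0 = 322.26 Tg/yr.
Box C throughput = its input = 322.26 Tg/yr; τ = 17850 / 322.26 = 55.39 yr.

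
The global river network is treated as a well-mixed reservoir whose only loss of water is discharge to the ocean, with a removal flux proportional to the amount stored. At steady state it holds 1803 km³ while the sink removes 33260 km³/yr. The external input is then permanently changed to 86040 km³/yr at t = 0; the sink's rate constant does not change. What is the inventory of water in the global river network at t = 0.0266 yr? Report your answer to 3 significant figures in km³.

2910 km³

τ = M₀/F₀ = 1803/33260 = 0.05421 yr; rate constant k = 1/τ.
New steady state M_∞ = F₁/k = F₁·τ = 86040 × 0.05421 = 4664.2 km³.
M(t) = M_∞ + (M₀ − M_∞)·e^(−t/τ); t/τ = 0.0266/0.05421 = 0.4907, so e^(−t/τ) = 0.6122.
M(t) = 4664.2 − 2861 × 0.6122 = 2912.6 km³.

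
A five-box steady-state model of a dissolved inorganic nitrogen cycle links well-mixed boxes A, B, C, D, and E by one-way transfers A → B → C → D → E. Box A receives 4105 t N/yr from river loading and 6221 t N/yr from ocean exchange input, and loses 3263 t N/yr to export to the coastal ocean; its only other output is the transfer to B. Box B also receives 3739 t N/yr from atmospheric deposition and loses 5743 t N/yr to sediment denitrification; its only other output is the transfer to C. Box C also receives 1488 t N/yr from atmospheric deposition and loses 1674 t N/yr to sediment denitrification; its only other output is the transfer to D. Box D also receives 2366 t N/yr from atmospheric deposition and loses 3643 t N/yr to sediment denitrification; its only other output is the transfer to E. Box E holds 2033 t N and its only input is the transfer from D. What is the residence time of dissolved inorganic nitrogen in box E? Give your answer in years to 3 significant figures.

Box A: F(A→B) = (4105 + 6221) − 3263 = 7063.0 t N/yr.
Box B: F(B→C) = (7063.0 + 3739) − 5743 = 5059.0 t N/yr.
Box C: F(C→D) = (5059.0 + 1488) − 1674 = 4873.0 t N/yr.
Box D: F(D→E) = (4873.0 + 2366) − 3643 = 3596.0 t N/yr.
Box E throughput = its input = 3596.0 t N/yr; τ = 2033 / 3596.0 = 0.5654 yr.

0.565 yr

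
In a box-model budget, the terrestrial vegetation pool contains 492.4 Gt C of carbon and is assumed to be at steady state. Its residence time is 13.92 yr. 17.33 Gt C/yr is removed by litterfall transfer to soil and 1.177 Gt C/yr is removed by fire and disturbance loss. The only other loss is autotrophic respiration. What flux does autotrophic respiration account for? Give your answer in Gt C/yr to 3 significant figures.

16.9 Gt C/yr

Total removal F = M/τ = 492.4 / 13.92 = 35.37 Gt C/yr.
Autotrophic respiration = F − (17.33 + 1.177) = 35.37 − 18.51 = 16.87 Gt C/yr.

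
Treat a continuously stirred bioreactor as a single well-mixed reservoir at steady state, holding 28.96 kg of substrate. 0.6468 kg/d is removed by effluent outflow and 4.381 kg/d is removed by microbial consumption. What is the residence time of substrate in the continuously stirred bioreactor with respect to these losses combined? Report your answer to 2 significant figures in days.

Total removal = 0.6468 + 4.381 = 5.0278 kg/d.
τ = M / ΣF_out = 28.96 / 5.0278 = 5.760 d.

5.8 d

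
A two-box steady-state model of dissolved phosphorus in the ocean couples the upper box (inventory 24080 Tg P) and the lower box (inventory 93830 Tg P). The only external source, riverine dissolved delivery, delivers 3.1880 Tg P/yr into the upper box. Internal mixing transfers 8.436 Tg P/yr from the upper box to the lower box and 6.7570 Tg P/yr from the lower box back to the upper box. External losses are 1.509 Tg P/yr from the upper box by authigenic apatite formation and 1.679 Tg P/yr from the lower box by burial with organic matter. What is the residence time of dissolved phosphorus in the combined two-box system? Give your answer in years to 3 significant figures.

For the system as a whole, the A↔B exchange is internal and contributes nothing to the throughput; only the external sinks remove mass.
M_total = 24080 + 93830 = 117910 Tg P.
ΣF_external_out = 1.509 + 1.679 = 3.1880 Tg P/yr.
τ = M_total / ΣF_ext = 117910 / 3.1880 = 36990 yr.

37000 yr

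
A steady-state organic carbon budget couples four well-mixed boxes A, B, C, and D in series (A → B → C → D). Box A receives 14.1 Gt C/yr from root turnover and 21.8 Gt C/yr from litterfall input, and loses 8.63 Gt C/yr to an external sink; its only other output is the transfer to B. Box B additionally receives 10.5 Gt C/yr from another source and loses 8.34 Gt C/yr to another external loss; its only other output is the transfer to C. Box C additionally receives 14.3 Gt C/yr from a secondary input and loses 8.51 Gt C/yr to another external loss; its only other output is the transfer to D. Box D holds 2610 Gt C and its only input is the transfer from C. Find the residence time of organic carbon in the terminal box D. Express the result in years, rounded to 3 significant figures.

Box A: F(A→B) = (14.1 + 21.8) − 8.63 = 27.270 Gt C/yr.
Box B: F(B→C) = (27.270 + 10.5) − 8.34 = 29.430 Gt C/yr.
Box C: F(C→D) = (29.430 + 14.3) − 8.51 = 35.220 Gt C/yr.
Box D throughput = its input = 35.220 Gt C/yr; τ = 2610 / 35.220 = 74.11 yr.

74.1 yr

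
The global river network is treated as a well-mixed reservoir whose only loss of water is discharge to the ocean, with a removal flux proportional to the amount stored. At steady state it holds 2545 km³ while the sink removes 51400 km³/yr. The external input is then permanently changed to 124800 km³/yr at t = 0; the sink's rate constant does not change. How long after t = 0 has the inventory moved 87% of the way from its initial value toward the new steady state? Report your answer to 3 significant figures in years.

τ = M₀/F₀ = 2545/51400 = 0.04951 yr.
The remaining gap fraction is e^(−t/τ); 87% covered ⇒ e^(−t/τ) = 0.130.
t = −τ ln(0.130) = 0.04951 × 2.040 = 0.1010 yr.

0.101 yr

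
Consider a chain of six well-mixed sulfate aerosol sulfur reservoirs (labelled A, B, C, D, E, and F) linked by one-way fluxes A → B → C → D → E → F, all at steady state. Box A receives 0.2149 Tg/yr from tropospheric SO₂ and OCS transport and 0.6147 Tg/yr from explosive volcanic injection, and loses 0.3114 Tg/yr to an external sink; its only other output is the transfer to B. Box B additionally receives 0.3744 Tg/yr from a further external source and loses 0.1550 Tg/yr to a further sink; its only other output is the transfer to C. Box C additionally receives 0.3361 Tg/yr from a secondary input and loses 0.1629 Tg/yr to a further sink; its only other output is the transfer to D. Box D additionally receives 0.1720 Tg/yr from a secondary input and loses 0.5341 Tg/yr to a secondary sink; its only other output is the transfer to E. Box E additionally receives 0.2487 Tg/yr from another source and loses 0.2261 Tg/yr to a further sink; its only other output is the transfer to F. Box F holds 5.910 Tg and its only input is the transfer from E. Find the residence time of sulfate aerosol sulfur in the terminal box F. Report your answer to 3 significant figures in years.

10.3 yr

Box A: F(A→B) = (0.2149 + 0.6147) − 0.3114 = 0.51820 Tg/yr.
Box B: F(B→C) = (0.51820 + 0.3744) − 0.1550 = 0.73760 Tg/yr.
Box C: F(C→D) = (0.73760 + 0.3361) − 0.1629 = 0.91080 Tg/yr.
Box D: F(D→E) = (0.91080 + 0.1720) − 0.5341 = 0.54870 Tg/yr.
Box E: F(E→F) = (0.54870 + 0.2487) − 0.2261 = 0.57130 Tg/yr.
Box F throughput = its input = 0.57130 Tg/yr; τ = 5.910 / 0.57130 = 10.34 yr.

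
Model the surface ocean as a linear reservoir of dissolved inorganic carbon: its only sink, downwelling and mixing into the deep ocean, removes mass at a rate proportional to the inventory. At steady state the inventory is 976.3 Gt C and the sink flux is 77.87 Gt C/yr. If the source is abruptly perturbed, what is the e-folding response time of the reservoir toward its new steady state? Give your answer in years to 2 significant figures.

For a linear reservoir the response time equals the residence time τ = M/F.
τ = 976.3 / 77.87 = 12.54 yr.

13 yr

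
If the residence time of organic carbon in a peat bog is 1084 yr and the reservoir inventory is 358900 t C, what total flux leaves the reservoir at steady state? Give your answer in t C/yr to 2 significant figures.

F = M / τ = 358900 / 1084 = 331.1 t C/yr.

330 t C/yr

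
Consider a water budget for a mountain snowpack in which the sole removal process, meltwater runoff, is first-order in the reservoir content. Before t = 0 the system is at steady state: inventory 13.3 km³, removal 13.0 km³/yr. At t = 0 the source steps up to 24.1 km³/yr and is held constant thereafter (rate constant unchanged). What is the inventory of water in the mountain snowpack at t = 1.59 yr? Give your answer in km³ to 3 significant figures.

22.3 km³

τ = M₀/F₀ = 13.3/13.0 = 1.023 yr; rate constant k = 1/τ.
New steady state M_∞ = F₁/k = F₁·τ = 24.1 × 1.023 = 24.656 km³.
M(t) = M_∞ + (M₀ − M_∞)·e^(−t/τ); t/τ = 1.59/1.023 = 1.554, so e^(−t/τ) = 0.2114.
M(t) = 24.656 − 11.36 × 0.2114 = 22.256 km³.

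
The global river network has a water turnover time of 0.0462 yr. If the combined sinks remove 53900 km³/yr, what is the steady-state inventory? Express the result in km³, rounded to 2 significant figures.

τ = M/F ⇒ M = τ × F = 0.0462 × 53900 = 2490 km³.

2500 km³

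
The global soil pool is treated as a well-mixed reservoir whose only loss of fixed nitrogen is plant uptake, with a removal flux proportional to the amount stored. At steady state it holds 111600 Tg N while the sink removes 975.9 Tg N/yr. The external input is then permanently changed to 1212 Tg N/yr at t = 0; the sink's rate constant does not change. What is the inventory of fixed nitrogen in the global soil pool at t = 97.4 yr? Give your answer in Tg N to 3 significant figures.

127000 Tg N

τ = M₀/F₀ = 111600/975.9 = 114.4 yr; rate constant k = 1/τ.
New steady state M_∞ = F₁/k = F₁·τ = 1212 × 114.4 = 138600 Tg N.
M(t) = M_∞ + (M₀ − M_∞)·e^(−t/τ); t/τ = 97.4/114.4 = 0.8517, so e^(−t/τ) = 0.4267.
M(t) = 138600 − 27000 × 0.4267 = 127080 Tg N.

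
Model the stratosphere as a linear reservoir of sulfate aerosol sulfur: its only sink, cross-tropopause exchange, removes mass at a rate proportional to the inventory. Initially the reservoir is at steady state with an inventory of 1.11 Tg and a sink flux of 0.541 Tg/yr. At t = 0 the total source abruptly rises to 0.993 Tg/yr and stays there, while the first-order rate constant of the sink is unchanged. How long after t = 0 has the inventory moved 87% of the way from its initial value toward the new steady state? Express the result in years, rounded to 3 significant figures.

4.19 yr

τ = M₀/F₀ = 1.11/0.541 = 2.052 yr.
The remaining gap fraction is e^(−t/τ); 87% covered ⇒ e^(−t/τ) = 0.130.
t = −τ ln(0.130) = 2.052 × 2.040 = 4.186 yr.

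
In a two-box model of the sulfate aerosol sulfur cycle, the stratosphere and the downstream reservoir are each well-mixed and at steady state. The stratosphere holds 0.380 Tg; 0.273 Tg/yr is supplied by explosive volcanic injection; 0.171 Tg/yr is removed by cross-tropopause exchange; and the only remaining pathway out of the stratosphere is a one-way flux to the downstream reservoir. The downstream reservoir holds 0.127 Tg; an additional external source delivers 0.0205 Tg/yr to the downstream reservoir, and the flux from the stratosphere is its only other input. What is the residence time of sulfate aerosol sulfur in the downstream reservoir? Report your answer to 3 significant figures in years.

Balance the stratosphere: ΣF_in = 0.27300 Tg/yr.
Flux to the downstream reservoir = ΣF_in − (0.171) = 0.10200 Tg/yr.
Total input to the downstream reservoir = 0.10200 + 0.0205 = 0.12250 Tg/yr; at steady state this equals its total output.
τ = M / F = 0.127 / 0.12250 = 1.037 yr.

1.04 yr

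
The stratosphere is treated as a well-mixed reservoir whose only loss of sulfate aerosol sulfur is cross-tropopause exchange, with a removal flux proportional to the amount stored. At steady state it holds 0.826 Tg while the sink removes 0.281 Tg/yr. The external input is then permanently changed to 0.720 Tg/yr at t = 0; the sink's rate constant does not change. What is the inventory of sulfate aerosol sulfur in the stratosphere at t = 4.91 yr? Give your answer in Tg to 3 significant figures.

1.87 Tg

The sink rate constant is k = F₀/M₀ = 0.281/0.826 = 0.3402 yr⁻¹.
Solving dM/dt = F₁ − kM with M(0) = M₀ gives M(t) = F₁/k + (M₀ − F₁/k)·e^(−kt).
F₁/k = 0.720/0.3402 = 2.1164 Tg; kt = 0.3402 × 4.91 = 1.670, e^(−kt) = 0.1882.
M(4.91) = 2.1164 + (0.826 − 2.1164) × 0.1882 = 2.1164 − 0.2428 = 1.8736 Tg.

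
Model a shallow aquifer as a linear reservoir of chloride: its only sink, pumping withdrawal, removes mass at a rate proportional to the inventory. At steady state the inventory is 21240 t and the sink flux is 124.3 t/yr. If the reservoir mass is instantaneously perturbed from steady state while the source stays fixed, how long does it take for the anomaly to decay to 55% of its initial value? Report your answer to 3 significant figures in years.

For a linear reservoir the anomaly decays as exp(−t/τ) with τ = M/F = 21240/124.3 = 170.9 yr.
exp(−t/τ) = 0.55 ⇒ t = −τ ln(0.55) = 170.9 × 0.5978 = 102.2 yr.

102 yr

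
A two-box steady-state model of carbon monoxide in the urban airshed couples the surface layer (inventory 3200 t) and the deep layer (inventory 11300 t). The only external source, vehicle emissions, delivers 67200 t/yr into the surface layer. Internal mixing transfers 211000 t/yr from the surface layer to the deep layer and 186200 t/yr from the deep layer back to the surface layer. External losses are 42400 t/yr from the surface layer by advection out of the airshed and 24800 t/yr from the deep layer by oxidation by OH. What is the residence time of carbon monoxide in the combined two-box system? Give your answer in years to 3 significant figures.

0.216 yr

Treat the two boxes together as one reservoir: the mixing fluxes between them are internal recycling, so τ = ΣM / Σ(external losses).
M_total = 3200 + 11300 = 14500 t.
ΣF_external_out = 42400 + 24800 = 67200 t/yr.
τ = M_total / ΣF_ext = 14500 / 67200 = 0.2158 yr.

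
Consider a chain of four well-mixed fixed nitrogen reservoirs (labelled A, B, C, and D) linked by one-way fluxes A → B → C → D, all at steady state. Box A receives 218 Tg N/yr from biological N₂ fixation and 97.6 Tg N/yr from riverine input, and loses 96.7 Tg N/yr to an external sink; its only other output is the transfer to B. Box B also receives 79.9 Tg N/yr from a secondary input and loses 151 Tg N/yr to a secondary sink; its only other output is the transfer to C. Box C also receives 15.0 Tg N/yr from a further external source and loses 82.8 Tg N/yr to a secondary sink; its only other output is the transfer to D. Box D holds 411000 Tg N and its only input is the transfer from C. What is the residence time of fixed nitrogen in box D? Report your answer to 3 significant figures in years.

Box A: F(A→B) = (218 + 97.6) − 96.7 = 218.90 Tg N/yr.
Box B: F(B→C) = (218.90 + 79.9) − 151 = 147.80 Tg N/yr.
Box C: F(C→D) = (147.80 + 15.0) − 82.8 = 80.000 Tg N/yr.
Box D throughput = its input = 80.000 Tg N/yr; τ = 411000 / 80.000 = 5137 yr.

5140 yr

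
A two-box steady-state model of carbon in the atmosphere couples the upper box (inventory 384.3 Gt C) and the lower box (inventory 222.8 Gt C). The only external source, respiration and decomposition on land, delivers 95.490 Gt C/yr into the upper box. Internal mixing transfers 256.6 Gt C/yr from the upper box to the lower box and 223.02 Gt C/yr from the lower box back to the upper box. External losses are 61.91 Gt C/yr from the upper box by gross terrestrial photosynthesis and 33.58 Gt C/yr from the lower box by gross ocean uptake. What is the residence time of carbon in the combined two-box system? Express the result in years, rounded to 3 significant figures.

For the system as a whole, the A↔B exchange is internal and contributes nothing to the throughput; only the external sinks remove mass.
M_total = 384.3 + 222.8 = 607.10 Gt C.
ΣF_external_out = 61.91 + 33.58 = 95.490 Gt C/yr.
τ = M_total / ΣF_ext = 607.10 / 95.490 = 6.358 yr.

6.36 yr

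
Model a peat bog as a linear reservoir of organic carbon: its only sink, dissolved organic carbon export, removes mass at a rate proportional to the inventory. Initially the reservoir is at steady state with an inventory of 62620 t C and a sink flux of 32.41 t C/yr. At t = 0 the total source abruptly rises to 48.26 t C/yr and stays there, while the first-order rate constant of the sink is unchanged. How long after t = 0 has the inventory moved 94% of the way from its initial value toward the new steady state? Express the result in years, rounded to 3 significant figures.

τ = M₀/F₀ = 62620/32.41 = 1932 yr.
The remaining gap fraction is e^(−t/τ); 94% covered ⇒ e^(−t/τ) = 0.0600.
t = −τ ln(0.0600) = 1932 × 2.813 = 5436 yr.

5440 yr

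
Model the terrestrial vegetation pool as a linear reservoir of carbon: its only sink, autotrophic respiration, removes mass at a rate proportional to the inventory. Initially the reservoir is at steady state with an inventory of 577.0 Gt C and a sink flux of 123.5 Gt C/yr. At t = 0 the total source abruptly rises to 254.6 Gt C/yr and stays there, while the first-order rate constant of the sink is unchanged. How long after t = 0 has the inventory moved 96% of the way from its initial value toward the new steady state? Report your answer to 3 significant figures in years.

15.0 yr

τ = M₀/F₀ = 577.0/123.5 = 4.672 yr.
The remaining gap fraction is e^(−t/τ); 96% covered ⇒ e^(−t/τ) = 0.0400.
t = −τ ln(0.0400) = 4.672 × 3.219 = 15.04 yr.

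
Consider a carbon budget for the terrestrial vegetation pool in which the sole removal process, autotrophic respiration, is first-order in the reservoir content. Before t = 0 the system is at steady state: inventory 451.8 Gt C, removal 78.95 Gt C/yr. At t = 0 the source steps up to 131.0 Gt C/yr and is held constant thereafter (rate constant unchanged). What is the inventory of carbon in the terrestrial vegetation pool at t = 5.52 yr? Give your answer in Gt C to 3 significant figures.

636 Gt C

The sink rate constant is k = F₀/M₀ = 78.95/451.8 = 0.1747 yr⁻¹.
Solving dM/dt = F₁ − kM with M(0) = M₀ gives M(t) = F₁/k + (M₀ − F₁/k)·e^(−kt).
F₁/k = 131.0/0.1747 = 749.66 Gt C; kt = 0.1747 × 5.52 = 0.9646, e^(−kt) = 0.3811.
M(5.52) = 749.66 + (451.8 − 749.66) × 0.3811 = 749.66 − 113.5 = 636.14 Gt C.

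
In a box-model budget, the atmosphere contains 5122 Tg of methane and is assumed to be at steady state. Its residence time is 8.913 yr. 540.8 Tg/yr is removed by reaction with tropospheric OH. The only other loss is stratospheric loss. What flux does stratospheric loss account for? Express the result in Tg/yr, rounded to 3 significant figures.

Total removal F = M/τ = 5122 / 8.913 = 574.7 Tg/yr.
Stratospheric loss = F − (540.8) = 574.7 − 540.8 = 33.87 Tg/yr.

33.9 Tg/yr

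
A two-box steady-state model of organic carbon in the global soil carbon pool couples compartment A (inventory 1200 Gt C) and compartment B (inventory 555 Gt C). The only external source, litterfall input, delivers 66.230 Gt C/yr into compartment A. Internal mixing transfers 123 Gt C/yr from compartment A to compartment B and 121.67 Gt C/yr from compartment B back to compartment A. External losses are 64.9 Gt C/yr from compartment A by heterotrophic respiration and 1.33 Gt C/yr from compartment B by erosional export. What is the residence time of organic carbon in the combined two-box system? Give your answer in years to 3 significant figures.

For the system as a whole, the A↔B exchange is internal and contributes nothing to the throughput; only the external sinks remove mass.
M_total = 1200 + 555 = 1755.0 Gt C.
ΣF_external_out = 64.9 + 1.33 = 66.230 Gt C/yr.
τ = M_total / ΣF_ext = 1755.0 / 66.230 = 26.50 yr.

26.5 yr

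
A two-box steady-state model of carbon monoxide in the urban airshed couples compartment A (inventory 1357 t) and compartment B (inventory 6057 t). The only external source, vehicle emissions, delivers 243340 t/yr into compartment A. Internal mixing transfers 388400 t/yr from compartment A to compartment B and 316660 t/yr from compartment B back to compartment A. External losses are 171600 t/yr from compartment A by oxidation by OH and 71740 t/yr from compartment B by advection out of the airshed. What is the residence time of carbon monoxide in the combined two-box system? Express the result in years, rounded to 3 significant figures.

0.0305 yr

Residence time in the combined system uses the total inventory and the total *external* removal — internal exchanges between the two boxes cancel.
M_total = 1357 + 6057 = 7414.0 t.
ΣF_external_out = 171600 + 71740 = 243340 t/yr.
τ = M_total / ΣF_ext = 7414.0 / 243340 = 0.03047 yr.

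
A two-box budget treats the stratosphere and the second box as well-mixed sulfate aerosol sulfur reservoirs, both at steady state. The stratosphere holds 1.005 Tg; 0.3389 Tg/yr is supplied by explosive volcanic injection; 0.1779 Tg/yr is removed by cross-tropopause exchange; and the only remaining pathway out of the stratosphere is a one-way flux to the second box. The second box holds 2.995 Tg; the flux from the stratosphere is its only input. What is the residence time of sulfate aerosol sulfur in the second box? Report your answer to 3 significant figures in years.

Balance the stratosphere: ΣF_in = 0.33890 Tg/yr.
Flux to the second box = ΣF_in − (0.1779) = 0.16100 Tg/yr.
At steady state the output of the second box equals its input, 0.16100 Tg/yr.
τ = M / F = 2.995 / 0.16100 = 18.60 yr.

18.6 yr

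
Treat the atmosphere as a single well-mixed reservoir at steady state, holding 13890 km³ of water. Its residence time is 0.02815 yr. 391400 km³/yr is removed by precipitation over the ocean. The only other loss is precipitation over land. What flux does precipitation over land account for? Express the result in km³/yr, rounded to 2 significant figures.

Total removal F = M/τ = 13890 / 0.02815 = 493400 km³/yr.
Precipitation over land = F − (391400) = 493400 − 391400 = 102000 km³/yr.

100000 km³/yr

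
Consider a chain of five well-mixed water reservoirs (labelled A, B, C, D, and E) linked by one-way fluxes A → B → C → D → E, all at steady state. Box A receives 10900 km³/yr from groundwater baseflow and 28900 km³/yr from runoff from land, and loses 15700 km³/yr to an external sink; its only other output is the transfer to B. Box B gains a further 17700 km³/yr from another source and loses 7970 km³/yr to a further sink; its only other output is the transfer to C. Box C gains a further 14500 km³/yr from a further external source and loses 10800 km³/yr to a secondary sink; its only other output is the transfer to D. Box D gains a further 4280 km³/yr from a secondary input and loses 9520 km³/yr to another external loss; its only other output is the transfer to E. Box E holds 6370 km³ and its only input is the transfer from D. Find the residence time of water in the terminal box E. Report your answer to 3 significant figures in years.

0.197 yr

Box A: F(A→B) = (10900 + 28900) − 15700 = 24100 km³/yr.
Box B: F(B→C) = (24100 + 17700) − 7970 = 33830 km³/yr.
Box C: F(C→D) = (33830 + 14500) − 10800 = 37530 km³/yr.
Box D: F(D→E) = (37530 + 4280) − 9520 = 32290 km³/yr.
Box E throughput = its input = 32290 km³/yr; τ = 6370 / 32290 = 0.1973 yr.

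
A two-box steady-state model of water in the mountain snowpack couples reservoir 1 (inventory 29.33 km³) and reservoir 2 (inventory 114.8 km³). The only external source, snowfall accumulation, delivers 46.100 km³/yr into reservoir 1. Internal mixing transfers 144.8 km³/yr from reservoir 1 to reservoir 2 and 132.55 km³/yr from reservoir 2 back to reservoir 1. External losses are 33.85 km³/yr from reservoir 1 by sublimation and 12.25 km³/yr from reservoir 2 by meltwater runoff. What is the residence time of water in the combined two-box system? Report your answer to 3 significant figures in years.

3.13 yr

For the system as a whole, the A↔B exchange is internal and contributes nothing to the throughput; only the external sinks remove mass.
M_total = 29.33 + 114.8 = 144.13 km³.
ΣF_external_out = 33.85 + 12.25 = 46.100 km³/yr.
τ = M_total / ΣF_ext = 144.13 / 46.100 = 3.126 yr.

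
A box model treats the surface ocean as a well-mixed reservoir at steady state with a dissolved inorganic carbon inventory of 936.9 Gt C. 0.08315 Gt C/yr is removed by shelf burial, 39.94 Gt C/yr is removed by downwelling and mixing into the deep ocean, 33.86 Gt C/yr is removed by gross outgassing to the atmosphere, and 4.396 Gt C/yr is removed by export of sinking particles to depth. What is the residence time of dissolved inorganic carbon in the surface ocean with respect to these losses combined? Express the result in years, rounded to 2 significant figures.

12 yr

Total removal = 0.08315 + 39.94 + 33.86 + 4.396 = 78.279 Gt C/yr.
τ = M / ΣF_out = 936.9 / 78.279 = 11.97 yr.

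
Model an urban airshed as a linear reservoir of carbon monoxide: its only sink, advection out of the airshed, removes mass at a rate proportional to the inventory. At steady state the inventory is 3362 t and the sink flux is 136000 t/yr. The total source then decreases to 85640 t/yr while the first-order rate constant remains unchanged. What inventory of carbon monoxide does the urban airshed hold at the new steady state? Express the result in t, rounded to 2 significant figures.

Rate constant k = F/M = 136000 / 3362 = 40.45 yr⁻¹.
At the new steady state, source = k·M_new ⇒ M_new = 85640 / 40.45 = 2117 t.
(Equivalently M_new = M × F_new/F_old = 3362 × 85640/136000.)

2100 t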